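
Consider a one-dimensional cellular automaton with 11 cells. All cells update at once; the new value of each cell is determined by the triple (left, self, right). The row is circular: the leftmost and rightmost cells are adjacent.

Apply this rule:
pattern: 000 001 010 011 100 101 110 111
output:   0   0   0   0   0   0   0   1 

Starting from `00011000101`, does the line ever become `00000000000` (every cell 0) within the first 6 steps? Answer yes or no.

00000000000
all cells are 0 at step 1

yes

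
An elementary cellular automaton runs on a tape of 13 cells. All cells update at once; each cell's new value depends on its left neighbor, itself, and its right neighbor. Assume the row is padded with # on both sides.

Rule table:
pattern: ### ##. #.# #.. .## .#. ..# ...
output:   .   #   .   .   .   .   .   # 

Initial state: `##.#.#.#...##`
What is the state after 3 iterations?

.#.....#.#...

.#.......#...
...#####...#.
.#.....#.#...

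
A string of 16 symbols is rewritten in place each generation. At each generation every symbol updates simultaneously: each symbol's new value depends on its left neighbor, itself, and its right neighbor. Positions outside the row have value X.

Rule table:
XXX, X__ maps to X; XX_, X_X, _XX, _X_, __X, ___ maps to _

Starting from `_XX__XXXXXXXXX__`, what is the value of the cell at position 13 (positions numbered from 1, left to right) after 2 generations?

_

___X__XXXXXXX_X_
X___X__XXXXX____
position 13 holds _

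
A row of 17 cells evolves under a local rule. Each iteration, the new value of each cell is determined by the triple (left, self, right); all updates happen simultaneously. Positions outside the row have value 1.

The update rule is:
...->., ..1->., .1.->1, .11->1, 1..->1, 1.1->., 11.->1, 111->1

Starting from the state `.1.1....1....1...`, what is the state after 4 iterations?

.1.1111.1111.111.

.1.11...11...11..
.1.111..111..111.
.1.1111.1111.111.
.1.1111.1111.111.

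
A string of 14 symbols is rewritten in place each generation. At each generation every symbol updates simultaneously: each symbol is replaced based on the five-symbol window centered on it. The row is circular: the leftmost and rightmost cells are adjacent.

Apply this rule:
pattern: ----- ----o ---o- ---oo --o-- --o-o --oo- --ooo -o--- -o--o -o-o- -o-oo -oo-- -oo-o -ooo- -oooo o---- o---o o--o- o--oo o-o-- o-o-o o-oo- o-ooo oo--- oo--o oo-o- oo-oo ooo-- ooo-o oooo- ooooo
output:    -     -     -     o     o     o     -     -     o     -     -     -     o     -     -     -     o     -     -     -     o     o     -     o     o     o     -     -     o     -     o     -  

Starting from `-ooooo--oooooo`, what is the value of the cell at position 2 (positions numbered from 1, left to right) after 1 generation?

-o--ooo-----o-
position 2 holds o

o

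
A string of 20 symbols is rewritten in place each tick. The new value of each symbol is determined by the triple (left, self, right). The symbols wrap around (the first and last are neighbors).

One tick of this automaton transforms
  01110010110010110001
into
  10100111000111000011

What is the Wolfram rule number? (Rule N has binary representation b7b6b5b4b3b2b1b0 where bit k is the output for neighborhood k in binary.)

position 2: 111 → 1  (bit 7 = 1)
position 3: 110 → 0  (bit 6 = 0)
position 0: 101 → 1  (bit 5 = 1)
position 4: 100 → 0  (bit 4 = 0)
position 1: 011 → 0  (bit 3 = 0)
position 6: 010 → 1  (bit 2 = 1)
position 5: 001 → 1  (bit 1 = 1)
position 17: 000 → 0  (bit 0 = 0)
bits b7..b0 = 10100110 = 166

166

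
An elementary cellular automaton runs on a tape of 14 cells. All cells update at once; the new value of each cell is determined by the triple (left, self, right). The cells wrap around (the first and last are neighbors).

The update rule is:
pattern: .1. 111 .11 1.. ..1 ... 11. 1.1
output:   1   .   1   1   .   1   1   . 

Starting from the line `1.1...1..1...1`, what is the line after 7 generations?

1.1.1.11.1.1.1

1.111.11.111.1
1.1.1.11.1.1.1
1.1.1.11.1.1.1  (fixed point — unchanged through generation 7)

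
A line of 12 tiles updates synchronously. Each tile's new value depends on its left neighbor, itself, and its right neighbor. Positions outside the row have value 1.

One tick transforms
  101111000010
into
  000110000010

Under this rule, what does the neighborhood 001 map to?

0

At position 9 the neighborhood is 001; the next row has 0 there.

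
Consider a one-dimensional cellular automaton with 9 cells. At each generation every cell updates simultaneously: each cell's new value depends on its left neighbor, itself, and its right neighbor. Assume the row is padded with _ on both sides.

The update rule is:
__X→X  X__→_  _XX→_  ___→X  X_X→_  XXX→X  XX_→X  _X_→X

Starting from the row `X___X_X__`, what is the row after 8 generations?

X_XXX_X_X
X__XX_X_X
X_X_X_X_X
X_X_X_X_X  (fixed point — unchanged through generation 8)

X_X_X_X_X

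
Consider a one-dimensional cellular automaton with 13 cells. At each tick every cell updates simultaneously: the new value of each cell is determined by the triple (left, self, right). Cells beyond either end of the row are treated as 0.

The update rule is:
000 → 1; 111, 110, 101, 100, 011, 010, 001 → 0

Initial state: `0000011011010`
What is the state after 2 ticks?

0000011111111

1111000000000
0000011111111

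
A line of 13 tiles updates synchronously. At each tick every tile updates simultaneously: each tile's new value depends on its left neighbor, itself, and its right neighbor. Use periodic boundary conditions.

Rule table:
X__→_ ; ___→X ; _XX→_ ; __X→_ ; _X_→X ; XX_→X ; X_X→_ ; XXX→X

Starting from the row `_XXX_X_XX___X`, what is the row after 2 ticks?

___X_X__X_X_X

__XX_X__X_X_X
___X_X__X_X_X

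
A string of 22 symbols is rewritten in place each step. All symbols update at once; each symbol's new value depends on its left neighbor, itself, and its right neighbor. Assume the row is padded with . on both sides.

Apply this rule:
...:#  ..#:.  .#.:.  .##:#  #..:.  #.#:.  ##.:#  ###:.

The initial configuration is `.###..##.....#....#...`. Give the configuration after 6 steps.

.#.#..##.###...##...##
......##.#.#.#.##.#.##
#####.##.......##...##
#...#.##.#####.##.#.##
..#...##.#...#.##...##
#...#.##...#...##.#.##

#...#.##...#...##.#.##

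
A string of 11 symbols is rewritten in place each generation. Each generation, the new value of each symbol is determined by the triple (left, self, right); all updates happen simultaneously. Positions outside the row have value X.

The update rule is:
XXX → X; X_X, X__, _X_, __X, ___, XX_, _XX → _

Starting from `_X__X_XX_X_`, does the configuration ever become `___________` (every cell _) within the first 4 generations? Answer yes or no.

___________
all cells are _ at generation 1

yes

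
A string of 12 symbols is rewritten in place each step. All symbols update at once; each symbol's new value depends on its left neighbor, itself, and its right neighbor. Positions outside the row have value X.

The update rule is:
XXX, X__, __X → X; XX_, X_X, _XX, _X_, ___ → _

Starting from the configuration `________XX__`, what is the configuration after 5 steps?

X______X__XX
_X____X_XX_X
__X__X______
XX_XX_X____X
X______X__X_

X______X__X_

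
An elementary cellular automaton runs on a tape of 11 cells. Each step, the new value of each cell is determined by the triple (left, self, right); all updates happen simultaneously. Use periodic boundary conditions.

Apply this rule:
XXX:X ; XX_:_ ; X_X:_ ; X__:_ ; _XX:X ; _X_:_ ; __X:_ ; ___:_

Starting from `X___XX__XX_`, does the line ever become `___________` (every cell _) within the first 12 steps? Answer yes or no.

____X___X__
___________
all cells are _ at step 2

yes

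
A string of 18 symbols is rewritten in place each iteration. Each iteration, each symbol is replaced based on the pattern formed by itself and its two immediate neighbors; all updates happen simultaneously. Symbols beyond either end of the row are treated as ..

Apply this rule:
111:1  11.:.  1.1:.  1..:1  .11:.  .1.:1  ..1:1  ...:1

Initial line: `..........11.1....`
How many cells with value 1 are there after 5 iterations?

12

1111111111...11111
.11111111.111.111.
1.111111...1...1.1
1..1111.11111111.1
111.11...111111..1
count of 1: 12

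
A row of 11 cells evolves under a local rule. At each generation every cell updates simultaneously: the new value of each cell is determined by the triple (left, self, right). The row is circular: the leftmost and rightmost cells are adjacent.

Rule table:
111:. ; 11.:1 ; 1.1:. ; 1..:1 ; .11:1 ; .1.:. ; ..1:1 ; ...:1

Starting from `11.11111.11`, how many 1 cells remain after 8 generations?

5

.1.1...1.1.
1...111...1
11111.11111
....1.1....
1111...1111
...11111...
1111...1111  (repeats generation 5; period 2)
generation 8: ...11111...
count of 1: 5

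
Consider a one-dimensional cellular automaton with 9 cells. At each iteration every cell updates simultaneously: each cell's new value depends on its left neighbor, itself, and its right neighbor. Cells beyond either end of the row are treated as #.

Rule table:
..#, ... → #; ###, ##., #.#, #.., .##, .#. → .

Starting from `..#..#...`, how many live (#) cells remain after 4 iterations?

iteration 1: .#..#..##
iteration 2: ...#..#..
iteration 3: .##..#..#
iteration 4: ....#..#.
count of #: 2

2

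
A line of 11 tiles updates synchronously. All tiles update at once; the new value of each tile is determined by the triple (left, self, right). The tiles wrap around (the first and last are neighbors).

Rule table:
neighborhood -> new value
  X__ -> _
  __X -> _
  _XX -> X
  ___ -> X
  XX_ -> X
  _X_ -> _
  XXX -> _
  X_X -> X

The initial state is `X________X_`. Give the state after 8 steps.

XX_X__X_XX_

__XXXXXX__X
__X____X___
X___XX___XX
X_X_XX_X_X_
_X_XXXX_X_X
X_XX__XX_X_
_XXX__XXX_X
XX_X__X_XX_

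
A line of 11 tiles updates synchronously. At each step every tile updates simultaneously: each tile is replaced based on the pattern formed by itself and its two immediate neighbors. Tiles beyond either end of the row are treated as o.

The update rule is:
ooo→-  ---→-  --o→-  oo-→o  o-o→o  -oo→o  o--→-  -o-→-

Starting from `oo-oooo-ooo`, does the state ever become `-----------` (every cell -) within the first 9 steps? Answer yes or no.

-ooo--ooo--
oo-o--o-o--
-oo----o---
ooo--------
--o--------
-----------
all cells are - at step 6

yes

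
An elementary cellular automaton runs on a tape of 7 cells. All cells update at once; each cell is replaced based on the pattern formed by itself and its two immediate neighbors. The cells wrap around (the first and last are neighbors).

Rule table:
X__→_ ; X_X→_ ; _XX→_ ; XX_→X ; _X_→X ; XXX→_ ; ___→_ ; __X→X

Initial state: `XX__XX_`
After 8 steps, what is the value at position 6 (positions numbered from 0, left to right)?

_

step 1: _X_X_X_
step 2: XX_X_X_
step 3: _X_X_X_  (repeats step 1; period 2)
step 8: XX_X_X_
position 6 holds _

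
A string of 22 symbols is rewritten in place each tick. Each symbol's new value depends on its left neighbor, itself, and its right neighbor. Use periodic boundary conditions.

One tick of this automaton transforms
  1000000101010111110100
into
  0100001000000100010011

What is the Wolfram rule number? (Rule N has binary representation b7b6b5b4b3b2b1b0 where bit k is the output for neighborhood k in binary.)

90

position 14: 111 → 0  (bit 7 = 0)
position 17: 110 → 1  (bit 6 = 1)
position 8: 101 → 0  (bit 5 = 0)
position 1: 100 → 1  (bit 4 = 1)
position 13: 011 → 1  (bit 3 = 1)
position 0: 010 → 0  (bit 2 = 0)
position 6: 001 → 1  (bit 1 = 1)
position 2: 000 → 0  (bit 0 = 0)
bits b7..b0 = 01011010 = 90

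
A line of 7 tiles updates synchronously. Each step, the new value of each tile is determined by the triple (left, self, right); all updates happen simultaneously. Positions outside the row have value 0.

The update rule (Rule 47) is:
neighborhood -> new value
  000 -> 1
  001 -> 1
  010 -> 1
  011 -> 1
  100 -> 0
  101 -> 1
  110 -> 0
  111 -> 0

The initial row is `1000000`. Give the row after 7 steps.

1011111
1110000
1000111
1011100
1110001
1000111  (repeats step 3; period 3)
step 7: 1011100

1011100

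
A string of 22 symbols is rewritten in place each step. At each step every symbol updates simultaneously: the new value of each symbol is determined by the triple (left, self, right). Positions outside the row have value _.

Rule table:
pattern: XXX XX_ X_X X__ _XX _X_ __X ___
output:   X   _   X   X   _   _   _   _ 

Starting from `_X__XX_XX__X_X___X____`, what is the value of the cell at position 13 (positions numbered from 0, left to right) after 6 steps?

_

__X___X__X__X_X___X___
___X___X__X__X_X___X__
____X___X__X__X_X___X_
_____X___X__X__X_X___X
______X___X__X__X_X___
_______X___X__X__X_X__
position 13 holds _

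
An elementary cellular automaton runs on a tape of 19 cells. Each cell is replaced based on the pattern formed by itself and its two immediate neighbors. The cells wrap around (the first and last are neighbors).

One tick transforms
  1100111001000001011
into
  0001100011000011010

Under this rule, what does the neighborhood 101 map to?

At position 16 the neighborhood is 101; the next row has 0 there.

0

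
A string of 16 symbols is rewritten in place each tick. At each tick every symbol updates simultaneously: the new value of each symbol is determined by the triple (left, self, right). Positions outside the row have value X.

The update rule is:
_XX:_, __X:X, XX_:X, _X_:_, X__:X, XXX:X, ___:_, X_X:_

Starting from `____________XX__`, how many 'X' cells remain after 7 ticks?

X__________X_XXX
XX________X___XX
XXX______X_X_X_X
XXXX____X_______
XXXXX__X_X_____X
XXXXXXX___X___X_
XXXXXXXX_X_X_X__
count of X: 11

11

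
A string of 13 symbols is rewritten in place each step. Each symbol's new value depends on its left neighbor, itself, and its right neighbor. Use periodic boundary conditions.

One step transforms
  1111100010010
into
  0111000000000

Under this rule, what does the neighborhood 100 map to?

At position 5 the neighborhood is 100; the next row has 0 there.

0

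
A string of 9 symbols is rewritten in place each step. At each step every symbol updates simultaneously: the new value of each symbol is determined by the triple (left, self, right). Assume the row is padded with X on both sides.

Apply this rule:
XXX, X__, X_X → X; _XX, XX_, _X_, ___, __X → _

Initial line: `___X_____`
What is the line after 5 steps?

step 1: X___X____
step 2: _X___X___
step 3: X_X___X__
step 4: _X_X___X_
step 5: X_X_X___X

X_X_X___X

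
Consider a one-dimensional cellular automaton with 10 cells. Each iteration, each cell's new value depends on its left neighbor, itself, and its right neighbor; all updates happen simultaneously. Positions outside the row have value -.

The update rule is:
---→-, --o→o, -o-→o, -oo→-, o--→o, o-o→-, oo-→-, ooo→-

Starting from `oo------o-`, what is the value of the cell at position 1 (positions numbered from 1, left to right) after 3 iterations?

iteration 1: --o----ooo
iteration 2: -ooo--o---
iteration 3: o---oooo--
position 1 holds o

o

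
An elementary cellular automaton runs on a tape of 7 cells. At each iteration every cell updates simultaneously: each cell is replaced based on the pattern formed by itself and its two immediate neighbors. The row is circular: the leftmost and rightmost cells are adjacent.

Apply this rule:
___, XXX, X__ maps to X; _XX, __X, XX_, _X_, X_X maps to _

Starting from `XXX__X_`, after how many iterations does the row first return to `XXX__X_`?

iteration 1: _X_X___
iteration 2: ____XXX
iteration 3: XXX__X_

3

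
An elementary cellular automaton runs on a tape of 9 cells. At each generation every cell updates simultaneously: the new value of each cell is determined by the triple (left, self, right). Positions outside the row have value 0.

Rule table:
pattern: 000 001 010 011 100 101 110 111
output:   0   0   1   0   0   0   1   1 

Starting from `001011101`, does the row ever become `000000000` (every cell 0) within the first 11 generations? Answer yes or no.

001001101
001000101
001000101  (fixed point — unchanged through generation 11)
generation 11 is 001000101, still not uniform 0

no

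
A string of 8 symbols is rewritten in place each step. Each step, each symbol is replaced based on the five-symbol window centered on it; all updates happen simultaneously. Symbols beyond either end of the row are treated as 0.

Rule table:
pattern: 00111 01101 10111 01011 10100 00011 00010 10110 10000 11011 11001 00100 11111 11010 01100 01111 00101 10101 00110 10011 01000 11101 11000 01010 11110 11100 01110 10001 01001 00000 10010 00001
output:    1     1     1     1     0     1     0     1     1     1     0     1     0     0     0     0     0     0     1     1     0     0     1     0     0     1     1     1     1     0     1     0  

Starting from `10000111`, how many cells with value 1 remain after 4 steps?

step 1: 10101111
step 2: 00011001
step 3: 00110011
step 4: 01100110
count of 1: 4

4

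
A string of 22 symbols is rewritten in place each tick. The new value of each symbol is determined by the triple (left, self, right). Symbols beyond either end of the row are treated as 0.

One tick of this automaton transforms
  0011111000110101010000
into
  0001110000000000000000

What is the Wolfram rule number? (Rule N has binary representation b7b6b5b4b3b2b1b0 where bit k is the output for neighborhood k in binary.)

position 3: 111 → 1  (bit 7 = 1)
position 6: 110 → 0  (bit 6 = 0)
position 12: 101 → 0  (bit 5 = 0)
position 7: 100 → 0  (bit 4 = 0)
position 2: 011 → 0  (bit 3 = 0)
position 13: 010 → 0  (bit 2 = 0)
position 1: 001 → 0  (bit 1 = 0)
position 0: 000 → 0  (bit 0 = 0)
bits b7..b0 = 10000000 = 128

128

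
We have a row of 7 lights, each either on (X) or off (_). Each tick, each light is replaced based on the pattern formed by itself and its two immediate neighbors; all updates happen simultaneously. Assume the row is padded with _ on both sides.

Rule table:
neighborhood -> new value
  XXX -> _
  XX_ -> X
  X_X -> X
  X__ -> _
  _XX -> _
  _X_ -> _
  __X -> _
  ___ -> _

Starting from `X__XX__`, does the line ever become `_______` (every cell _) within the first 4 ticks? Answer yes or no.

____X__
_______
all cells are _ at tick 2

yes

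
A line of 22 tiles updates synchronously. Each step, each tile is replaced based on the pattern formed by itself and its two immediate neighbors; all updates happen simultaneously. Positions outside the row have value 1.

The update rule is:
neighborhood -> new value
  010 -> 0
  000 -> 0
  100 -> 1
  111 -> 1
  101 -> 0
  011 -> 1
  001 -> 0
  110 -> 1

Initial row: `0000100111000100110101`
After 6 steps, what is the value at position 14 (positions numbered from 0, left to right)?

1

1000010111100010110001
1100000111110000111001
1110000111111000111101
1111000111111100111101
1111100111111110111101
1111110111111110111101
position 14 holds 1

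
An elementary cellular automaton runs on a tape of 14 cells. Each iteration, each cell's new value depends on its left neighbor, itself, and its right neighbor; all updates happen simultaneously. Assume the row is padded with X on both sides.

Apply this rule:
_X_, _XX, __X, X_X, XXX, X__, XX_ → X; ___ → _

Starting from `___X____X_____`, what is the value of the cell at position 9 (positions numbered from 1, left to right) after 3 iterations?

X

X_XXX__XXX___X
XXXXXXXXXXX_XX
XXXXXXXXXXXXXX
position 9 holds X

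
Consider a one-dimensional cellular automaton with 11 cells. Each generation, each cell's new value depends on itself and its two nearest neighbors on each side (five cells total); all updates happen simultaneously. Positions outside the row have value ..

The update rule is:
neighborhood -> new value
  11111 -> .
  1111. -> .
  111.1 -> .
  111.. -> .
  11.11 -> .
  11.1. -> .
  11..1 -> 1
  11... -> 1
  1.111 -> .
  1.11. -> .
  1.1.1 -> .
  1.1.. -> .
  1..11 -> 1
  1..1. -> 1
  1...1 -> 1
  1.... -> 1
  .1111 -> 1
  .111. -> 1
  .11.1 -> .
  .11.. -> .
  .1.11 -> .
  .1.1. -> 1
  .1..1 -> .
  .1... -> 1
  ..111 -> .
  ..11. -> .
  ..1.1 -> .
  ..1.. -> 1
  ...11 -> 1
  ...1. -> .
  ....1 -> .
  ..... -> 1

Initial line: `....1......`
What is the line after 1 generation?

11..1111111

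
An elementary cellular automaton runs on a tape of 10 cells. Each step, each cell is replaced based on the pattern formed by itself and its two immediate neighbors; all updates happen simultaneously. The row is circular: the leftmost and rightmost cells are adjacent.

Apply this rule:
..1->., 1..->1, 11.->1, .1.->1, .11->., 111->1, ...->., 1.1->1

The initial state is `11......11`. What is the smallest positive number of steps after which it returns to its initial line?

10

111......1
1111......
.1111.....
..1111....
...1111...
....1111..
.....1111.
......1111
1......111
11......11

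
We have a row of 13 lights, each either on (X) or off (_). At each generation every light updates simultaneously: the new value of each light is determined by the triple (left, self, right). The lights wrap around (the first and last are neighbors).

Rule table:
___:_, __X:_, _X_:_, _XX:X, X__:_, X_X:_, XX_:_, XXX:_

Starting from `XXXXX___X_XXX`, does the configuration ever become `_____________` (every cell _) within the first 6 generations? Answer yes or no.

yes

generation 1: __________X__
generation 2: _____________
all cells are _ at generation 2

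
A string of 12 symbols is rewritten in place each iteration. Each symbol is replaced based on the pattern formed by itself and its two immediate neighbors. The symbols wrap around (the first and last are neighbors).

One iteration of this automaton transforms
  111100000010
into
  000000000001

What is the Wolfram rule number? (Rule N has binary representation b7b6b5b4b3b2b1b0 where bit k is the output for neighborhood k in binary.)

32

position 1: 111 → 0  (bit 7 = 0)
position 3: 110 → 0  (bit 6 = 0)
position 11: 101 → 1  (bit 5 = 1)
position 4: 100 → 0  (bit 4 = 0)
position 0: 011 → 0  (bit 3 = 0)
position 10: 010 → 0  (bit 2 = 0)
position 9: 001 → 0  (bit 1 = 0)
position 5: 000 → 0  (bit 0 = 0)
bits b7..b0 = 00100000 = 32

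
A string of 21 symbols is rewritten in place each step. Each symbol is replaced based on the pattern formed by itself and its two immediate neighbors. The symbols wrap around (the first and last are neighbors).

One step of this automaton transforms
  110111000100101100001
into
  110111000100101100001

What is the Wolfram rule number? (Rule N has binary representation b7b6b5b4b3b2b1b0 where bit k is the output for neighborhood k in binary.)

204

position 0: 111 → 1  (bit 7 = 1)
position 1: 110 → 1  (bit 6 = 1)
position 2: 101 → 0  (bit 5 = 0)
position 6: 100 → 0  (bit 4 = 0)
position 3: 011 → 1  (bit 3 = 1)
position 9: 010 → 1  (bit 2 = 1)
position 8: 001 → 0  (bit 1 = 0)
position 7: 000 → 0  (bit 0 = 0)
bits b7..b0 = 11001100 = 204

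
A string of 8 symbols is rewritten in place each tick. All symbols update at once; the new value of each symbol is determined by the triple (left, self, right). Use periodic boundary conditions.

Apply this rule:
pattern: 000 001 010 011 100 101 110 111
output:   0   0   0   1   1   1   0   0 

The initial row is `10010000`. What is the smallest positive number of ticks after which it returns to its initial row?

8

01001000
00100100
00010010
00001001
10000100
01000010
00100001
10010000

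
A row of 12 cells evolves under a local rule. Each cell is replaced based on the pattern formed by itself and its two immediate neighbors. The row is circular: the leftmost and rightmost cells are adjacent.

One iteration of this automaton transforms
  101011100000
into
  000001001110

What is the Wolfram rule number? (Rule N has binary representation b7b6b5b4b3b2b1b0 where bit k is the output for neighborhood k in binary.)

position 5: 111 → 1  (bit 7 = 1)
position 6: 110 → 0  (bit 6 = 0)
position 1: 101 → 0  (bit 5 = 0)
position 7: 100 → 0  (bit 4 = 0)
position 4: 011 → 0  (bit 3 = 0)
position 0: 010 → 0  (bit 2 = 0)
position 11: 001 → 0  (bit 1 = 0)
position 8: 000 → 1  (bit 0 = 1)
bits b7..b0 = 10000001 = 129

129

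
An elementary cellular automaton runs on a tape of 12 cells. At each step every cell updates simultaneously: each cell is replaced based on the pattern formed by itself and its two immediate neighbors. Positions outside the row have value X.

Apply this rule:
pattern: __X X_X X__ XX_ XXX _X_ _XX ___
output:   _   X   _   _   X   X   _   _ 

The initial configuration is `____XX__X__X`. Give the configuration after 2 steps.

________X___
________X___

________X___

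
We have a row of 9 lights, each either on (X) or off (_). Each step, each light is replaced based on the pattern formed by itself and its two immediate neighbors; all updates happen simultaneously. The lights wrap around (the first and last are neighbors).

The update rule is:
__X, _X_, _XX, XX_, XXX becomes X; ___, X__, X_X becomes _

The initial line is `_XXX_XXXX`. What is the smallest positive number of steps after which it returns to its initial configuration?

step 1: _XXX_XXXX

1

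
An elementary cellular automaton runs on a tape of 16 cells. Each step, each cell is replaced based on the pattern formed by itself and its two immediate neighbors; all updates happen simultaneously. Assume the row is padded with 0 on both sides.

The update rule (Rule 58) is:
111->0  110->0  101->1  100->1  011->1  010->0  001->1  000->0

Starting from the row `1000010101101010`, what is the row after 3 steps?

0100101011010101
1011010110101010
0110101101010101

0110101101010101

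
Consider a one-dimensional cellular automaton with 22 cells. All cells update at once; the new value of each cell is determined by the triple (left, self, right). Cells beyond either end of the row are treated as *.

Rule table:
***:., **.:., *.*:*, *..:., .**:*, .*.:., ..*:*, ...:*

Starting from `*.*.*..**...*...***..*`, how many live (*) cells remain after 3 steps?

step 1: .*.*..**..**..***...**
step 2: *.*..**..**..**...***.
step 3: .*..**..**..**..***..*
count of *: 11

11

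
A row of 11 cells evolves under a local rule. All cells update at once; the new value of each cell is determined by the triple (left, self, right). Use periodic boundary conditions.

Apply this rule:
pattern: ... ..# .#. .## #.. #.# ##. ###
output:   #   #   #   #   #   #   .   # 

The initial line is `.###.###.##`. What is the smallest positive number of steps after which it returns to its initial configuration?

11

###.###.##.
##.###.##.#
#.###.##.##
.###.##.###
###.##.###.
##.##.###.#
#.##.###.##
.##.###.###
##.###.###.
#.###.###.#
.###.###.##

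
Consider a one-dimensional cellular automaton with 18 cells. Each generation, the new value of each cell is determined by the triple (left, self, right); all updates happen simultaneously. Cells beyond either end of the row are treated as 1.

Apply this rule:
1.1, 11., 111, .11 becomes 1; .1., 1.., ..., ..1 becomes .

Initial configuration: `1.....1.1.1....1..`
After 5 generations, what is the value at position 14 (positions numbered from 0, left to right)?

1......1.1........
1.......1.........
1.................
1.................  (fixed point — unchanged through generation 5)
position 14 holds .

.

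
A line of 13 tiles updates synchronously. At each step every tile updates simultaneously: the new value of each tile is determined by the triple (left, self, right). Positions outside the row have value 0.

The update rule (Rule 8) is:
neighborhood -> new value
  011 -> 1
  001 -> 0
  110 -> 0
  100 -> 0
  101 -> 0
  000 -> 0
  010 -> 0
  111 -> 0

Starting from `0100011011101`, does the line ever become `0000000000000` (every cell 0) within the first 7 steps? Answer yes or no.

yes

0000010010000
0000000000000
all cells are 0 at step 2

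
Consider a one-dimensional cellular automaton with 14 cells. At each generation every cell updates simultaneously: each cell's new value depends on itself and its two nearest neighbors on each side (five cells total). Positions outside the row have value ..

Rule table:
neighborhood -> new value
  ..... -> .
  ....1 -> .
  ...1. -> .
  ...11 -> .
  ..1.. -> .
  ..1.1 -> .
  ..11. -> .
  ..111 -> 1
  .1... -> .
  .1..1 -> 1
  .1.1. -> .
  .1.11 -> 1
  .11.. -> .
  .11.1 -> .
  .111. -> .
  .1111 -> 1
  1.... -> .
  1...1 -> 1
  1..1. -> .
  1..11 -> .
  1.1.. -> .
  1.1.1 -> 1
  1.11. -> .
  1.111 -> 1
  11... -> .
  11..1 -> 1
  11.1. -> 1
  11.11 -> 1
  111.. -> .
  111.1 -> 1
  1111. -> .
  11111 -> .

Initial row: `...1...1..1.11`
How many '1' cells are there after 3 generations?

1

.....1..1..1..
......1..1....
.......1......
count of 1: 1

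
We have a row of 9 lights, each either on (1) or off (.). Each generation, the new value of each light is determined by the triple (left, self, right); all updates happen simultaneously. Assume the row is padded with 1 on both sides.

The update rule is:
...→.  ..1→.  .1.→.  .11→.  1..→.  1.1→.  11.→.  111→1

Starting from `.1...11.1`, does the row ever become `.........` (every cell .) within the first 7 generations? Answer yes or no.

yes

.........
all cells are . at generation 1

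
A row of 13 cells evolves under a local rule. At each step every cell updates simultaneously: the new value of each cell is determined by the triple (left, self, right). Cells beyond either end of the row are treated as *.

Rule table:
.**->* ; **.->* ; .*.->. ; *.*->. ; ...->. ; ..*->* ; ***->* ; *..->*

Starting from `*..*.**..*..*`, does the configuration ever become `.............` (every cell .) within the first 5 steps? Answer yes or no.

no

***..****.***
*********.***
*********.***  (fixed point — unchanged through step 5)
step 5 is *********.***, still not uniform .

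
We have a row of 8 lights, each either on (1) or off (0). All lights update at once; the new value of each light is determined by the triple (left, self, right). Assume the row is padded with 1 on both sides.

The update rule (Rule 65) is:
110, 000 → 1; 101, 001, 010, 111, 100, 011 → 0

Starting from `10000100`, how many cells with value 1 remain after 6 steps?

2

step 1: 10110000
step 2: 10010110
step 3: 10000010
step 4: 10111000
step 5: 10001010
step 6: 10100000
count of 1: 2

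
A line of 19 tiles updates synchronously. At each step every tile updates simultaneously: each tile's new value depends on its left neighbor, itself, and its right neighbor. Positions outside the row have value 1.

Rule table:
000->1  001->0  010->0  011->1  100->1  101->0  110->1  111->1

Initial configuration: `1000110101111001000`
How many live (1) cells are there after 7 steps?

1110110001111100110
1110111101111110110
1110111101111110110  (fixed point — unchanged through step 7)
count of 1: 15

15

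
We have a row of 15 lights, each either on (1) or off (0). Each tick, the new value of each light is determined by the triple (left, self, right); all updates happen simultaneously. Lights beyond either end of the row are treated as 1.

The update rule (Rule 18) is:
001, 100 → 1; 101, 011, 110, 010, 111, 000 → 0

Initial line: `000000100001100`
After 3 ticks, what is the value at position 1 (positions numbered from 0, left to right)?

0

tick 1: 100001010010011
tick 2: 010010001101100
tick 3: 001101010000011
position 1 holds 0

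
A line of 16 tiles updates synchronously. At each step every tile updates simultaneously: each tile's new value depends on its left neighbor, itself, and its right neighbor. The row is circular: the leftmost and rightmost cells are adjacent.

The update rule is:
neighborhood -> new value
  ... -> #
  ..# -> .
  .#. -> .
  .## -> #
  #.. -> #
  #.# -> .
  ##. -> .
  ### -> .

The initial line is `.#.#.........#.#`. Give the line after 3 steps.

.....######.#...

....########....
###.#.......####
.....######.#...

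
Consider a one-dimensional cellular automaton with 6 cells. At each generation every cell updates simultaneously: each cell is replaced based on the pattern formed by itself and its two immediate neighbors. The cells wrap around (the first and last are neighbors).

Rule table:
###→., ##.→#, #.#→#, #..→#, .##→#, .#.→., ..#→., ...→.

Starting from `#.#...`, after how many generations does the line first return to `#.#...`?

6

.#.#..
..#.#.
...#.#
#...#.
.#...#
#.#...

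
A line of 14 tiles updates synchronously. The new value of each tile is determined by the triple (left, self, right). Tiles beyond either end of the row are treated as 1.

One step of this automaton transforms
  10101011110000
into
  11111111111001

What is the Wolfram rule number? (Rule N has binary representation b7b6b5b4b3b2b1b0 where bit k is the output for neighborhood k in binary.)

254

position 7: 111 → 1  (bit 7 = 1)
position 0: 110 → 1  (bit 6 = 1)
position 1: 101 → 1  (bit 5 = 1)
position 10: 100 → 1  (bit 4 = 1)
position 6: 011 → 1  (bit 3 = 1)
position 2: 010 → 1  (bit 2 = 1)
position 13: 001 → 1  (bit 1 = 1)
position 11: 000 → 0  (bit 0 = 0)
bits b7..b0 = 11111110 = 254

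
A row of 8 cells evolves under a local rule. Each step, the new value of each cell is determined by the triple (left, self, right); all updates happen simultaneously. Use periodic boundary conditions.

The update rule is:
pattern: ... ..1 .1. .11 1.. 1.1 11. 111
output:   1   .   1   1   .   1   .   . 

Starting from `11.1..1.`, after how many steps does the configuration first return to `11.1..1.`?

24

step 1: 1.11..11
step 2: .11...1.
step 3: .1..1.1.
step 4: .1..111.
step 5: .1..1...
step 6: .1..1.11
step 7: 11..111.
step 8: 1...1..1
step 9: ..1.1..1
step 10: ..111..1
step 11: ..1....1
step 12: ..1.11.1
step 13: ..111.11
step 14: ..1..11.
step 15: 1.1..1..
step 16: 111..1..
step 17: 1....1..
step 18: 1.11.1..
step 19: 111.11..
step 20: 1..11...
step 21: 1..1..1.
step 22: 1..1..11
step 23: ...1..1.
step 24: 11.1..1.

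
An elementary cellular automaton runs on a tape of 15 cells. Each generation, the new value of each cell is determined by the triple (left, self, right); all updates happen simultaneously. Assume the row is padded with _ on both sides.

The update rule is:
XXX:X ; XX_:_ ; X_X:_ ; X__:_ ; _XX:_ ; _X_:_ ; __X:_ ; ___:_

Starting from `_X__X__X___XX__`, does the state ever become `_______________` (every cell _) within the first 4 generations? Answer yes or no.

_______________
all cells are _ at generation 1

yes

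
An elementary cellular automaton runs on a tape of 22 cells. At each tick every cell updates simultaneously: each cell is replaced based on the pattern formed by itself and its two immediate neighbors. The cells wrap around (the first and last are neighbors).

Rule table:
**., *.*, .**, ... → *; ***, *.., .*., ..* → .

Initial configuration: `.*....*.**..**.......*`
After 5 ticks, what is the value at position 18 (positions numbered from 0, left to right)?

*..**..***..**.*****..
...**..*.*..****...*..
**.**...*...*..*.*...*
.****.*...*.....*..*.*
**..**..*...***.....*.
position 18 holds .

.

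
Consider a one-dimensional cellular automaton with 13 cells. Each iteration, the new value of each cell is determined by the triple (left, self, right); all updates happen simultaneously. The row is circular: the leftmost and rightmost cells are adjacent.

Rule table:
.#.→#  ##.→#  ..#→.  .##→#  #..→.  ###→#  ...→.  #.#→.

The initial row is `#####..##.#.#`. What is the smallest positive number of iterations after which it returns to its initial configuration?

#####..##.#.#

1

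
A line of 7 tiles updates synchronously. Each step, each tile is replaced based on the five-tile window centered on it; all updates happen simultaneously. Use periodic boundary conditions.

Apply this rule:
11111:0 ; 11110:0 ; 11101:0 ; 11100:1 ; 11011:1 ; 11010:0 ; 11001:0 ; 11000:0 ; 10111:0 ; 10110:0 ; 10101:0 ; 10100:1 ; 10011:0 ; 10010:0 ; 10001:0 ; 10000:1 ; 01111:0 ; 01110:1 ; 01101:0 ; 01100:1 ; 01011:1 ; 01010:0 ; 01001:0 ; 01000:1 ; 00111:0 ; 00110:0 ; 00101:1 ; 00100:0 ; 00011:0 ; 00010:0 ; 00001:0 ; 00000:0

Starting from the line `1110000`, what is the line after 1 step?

0110100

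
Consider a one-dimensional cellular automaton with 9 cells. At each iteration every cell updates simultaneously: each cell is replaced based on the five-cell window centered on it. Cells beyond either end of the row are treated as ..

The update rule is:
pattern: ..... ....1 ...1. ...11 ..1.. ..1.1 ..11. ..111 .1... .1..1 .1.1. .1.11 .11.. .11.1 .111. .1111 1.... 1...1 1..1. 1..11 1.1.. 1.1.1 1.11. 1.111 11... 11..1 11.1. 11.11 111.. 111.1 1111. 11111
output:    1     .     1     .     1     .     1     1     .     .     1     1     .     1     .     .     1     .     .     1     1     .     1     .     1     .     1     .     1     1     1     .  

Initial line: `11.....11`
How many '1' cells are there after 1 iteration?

1.111..1.
count of 1: 5

5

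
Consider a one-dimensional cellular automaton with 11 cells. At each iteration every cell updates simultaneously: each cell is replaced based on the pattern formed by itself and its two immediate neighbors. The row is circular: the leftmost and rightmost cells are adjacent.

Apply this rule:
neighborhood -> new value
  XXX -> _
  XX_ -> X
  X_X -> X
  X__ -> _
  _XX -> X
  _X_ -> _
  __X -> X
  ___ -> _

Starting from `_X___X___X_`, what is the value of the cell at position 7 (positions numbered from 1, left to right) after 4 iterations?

X___X___X__
___X___X__X
__X___X__X_
_X___X__X__
position 7 holds _

_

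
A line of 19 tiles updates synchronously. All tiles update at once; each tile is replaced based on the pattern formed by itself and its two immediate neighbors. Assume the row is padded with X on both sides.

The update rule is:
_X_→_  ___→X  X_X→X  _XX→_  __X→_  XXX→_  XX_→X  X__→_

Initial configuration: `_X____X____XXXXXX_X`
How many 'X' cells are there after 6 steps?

5

X__XX___XX______XX_
X___X_X__X_XXXX__XX
X_X__X____X___X____
XX_____XX___X___XX_
_X_XXX__X_X___X__XX
X_X__X___X__X______
count of X: 5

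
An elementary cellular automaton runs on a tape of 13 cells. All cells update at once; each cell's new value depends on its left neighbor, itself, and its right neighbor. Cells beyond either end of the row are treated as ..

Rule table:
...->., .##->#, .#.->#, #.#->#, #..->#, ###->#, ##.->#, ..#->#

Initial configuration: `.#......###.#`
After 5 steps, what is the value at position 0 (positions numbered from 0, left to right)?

step 1: ###....######
step 2: ####..#######
step 3: #############
step 4: #############  (fixed point — unchanged through step 5)
position 0 holds #

#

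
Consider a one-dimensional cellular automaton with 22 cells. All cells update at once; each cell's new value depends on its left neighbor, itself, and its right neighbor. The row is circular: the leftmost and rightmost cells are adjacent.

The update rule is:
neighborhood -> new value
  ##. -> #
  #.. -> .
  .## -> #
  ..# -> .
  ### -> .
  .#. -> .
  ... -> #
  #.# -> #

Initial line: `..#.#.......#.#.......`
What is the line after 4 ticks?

#.#.#.#...#.#.#.#.#.#.

#..#..#####..#..######
#.....#...#.....#.....
..###...#...###...###.
#.#.#.#...#.#.#.#.#.#.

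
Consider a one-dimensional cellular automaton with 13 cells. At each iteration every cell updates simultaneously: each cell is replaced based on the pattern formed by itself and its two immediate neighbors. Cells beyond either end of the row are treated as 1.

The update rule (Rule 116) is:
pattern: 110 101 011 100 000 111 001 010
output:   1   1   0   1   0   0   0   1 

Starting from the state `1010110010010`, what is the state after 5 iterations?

0110001101100

1111011011011
0001101101100
1000110110110
1100011011011
0110001101100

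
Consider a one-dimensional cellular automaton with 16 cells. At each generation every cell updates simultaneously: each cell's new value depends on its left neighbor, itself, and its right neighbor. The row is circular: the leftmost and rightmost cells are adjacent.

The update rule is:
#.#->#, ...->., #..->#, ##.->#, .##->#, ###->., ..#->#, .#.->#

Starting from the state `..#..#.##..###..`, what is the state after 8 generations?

....##.##.......

generation 1: .###########.##.
generation 2: ##.........#####
generation 3: .##.......##....
generation 4: ####.....####...
generation 5: #..##...##..##.#
generation 6: ######.#########
generation 7: .....###........
generation 8: ....##.##.......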